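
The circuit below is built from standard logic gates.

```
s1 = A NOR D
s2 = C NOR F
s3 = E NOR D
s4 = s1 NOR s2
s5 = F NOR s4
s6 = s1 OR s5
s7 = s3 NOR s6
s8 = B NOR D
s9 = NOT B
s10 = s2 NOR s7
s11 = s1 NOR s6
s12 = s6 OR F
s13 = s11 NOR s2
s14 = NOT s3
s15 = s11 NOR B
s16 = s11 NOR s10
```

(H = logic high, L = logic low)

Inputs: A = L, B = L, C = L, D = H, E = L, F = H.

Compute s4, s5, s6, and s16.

s4 = H, s5 = L, s6 = L, s16 = L

s1 = A NOR D = L NOR H = L
s2 = C NOR F = L NOR H = L
s3 = E NOR D = L NOR H = L
s4 = s1 NOR s2 = L NOR L = H
s5 = F NOR s4 = H NOR H = L
s6 = s1 OR s5 = L OR L = L
s7 = s3 NOR s6 = L NOR L = H
s10 = s2 NOR s7 = L NOR H = L
s11 = s1 NOR s6 = L NOR L = H
s16 = s11 NOR s10 = H NOR L = L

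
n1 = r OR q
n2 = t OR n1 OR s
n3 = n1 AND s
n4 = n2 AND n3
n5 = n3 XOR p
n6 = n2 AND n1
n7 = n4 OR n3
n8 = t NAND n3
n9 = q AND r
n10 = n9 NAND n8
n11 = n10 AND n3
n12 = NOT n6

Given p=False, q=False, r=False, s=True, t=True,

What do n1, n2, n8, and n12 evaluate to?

n1 = False  n2 = True  n8 = True  n12 = True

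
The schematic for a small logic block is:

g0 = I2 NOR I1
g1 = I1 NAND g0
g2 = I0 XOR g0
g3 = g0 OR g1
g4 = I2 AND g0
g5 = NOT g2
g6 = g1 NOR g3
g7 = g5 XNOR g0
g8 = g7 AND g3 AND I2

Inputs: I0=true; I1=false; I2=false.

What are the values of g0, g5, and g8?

g0 = I2 NOR I1 = false NOR false = true
g1 = I1 NAND g0 = false NAND true = true
g2 = I0 XOR g0 = true XOR true = false
g3 = g0 OR g1 = true OR true = true
g5 = NOT g2 = NOT false = true
g7 = g5 XNOR g0 = true XNOR true = true
g8 = g7 AND g3 AND I2 = true AND true AND false = false

g0 = true  g5 = true  g8 = false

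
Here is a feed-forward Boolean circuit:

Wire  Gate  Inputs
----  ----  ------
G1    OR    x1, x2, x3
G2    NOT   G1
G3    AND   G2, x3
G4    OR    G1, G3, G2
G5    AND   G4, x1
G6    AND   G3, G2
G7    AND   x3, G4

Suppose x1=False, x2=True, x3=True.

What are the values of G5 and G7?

G1 = x1 OR x2 OR x3 = False OR True OR True = True
G2 = NOT G1 = NOT True = False
G3 = G2 AND x3 = False AND True = False
G4 = G1 OR G3 OR G2 = True OR False OR False = True
G5 = G4 AND x1 = True AND False = False
G7 = x3 AND G4 = True AND True = True

G5 = False, G7 = True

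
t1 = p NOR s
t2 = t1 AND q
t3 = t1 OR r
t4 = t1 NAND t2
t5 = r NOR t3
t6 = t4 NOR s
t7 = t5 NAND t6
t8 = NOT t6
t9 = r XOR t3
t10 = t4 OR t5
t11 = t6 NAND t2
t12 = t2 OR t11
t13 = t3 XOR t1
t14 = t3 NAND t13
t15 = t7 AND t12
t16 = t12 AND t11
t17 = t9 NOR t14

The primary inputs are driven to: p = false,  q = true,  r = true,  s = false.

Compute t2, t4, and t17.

t1 = p NOR s = false NOR false = true
t2 = t1 AND q = true AND true = true
t3 = t1 OR r = true OR true = true
t4 = t1 NAND t2 = true NAND true = false
t9 = r XOR t3 = true XOR true = false
t13 = t3 XOR t1 = true XOR true = false
t14 = t3 NAND t13 = true NAND false = true
t17 = t9 NOR t14 = false NOR true = false

t2 = true; t4 = false; t17 = false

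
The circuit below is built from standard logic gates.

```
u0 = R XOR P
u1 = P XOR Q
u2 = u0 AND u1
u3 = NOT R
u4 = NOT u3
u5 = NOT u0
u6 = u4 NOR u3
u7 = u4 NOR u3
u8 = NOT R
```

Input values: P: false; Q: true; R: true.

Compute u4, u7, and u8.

u3 = NOT R = NOT true = false
u4 = NOT u3 = NOT false = true
u7 = u4 NOR u3 = true NOR false = false
u8 = NOT R = NOT true = false

u4 = true, u7 = false, u8 = false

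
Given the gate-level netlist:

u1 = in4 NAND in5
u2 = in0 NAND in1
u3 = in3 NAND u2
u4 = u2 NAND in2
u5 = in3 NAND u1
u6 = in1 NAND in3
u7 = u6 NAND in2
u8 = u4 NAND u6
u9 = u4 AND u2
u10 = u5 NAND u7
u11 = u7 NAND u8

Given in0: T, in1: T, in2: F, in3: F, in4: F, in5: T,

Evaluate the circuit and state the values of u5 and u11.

u1 = in4 NAND in5 = F NAND T = T
u2 = in0 NAND in1 = T NAND T = F
u4 = u2 NAND in2 = F NAND F = T
u5 = in3 NAND u1 = F NAND T = T
u6 = in1 NAND in3 = T NAND F = T
u7 = u6 NAND in2 = T NAND F = T
u8 = u4 NAND u6 = T NAND T = F
u11 = u7 NAND u8 = T NAND F = T

u5 = T, u11 = T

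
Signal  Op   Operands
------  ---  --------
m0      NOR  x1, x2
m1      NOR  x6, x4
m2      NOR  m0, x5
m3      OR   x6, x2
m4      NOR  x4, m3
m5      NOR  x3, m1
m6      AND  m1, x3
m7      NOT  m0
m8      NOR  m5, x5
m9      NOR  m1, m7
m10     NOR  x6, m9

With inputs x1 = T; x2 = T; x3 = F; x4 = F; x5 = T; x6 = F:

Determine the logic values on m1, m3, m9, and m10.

m0 = x1 NOR x2 = T NOR T = F
m1 = x6 NOR x4 = F NOR F = T
m3 = x6 OR x2 = F OR T = T
m7 = NOT m0 = NOT F = T
m9 = m1 NOR m7 = T NOR T = F
m10 = x6 NOR m9 = F NOR F = T

m1 = T; m3 = T; m9 = F; m10 = T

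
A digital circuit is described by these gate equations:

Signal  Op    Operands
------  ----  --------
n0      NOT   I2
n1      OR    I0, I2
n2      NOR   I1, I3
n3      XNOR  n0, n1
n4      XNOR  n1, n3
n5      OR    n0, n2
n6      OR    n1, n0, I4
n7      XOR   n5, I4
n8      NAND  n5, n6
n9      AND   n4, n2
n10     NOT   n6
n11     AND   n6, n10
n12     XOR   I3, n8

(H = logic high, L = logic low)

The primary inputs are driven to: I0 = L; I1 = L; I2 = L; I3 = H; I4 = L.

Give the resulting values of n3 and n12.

n3 = L; n12 = H

n0 = NOT I2 = NOT L = H
n1 = I0 OR I2 = L OR L = L
n2 = I1 NOR I3 = L NOR H = L
n3 = n0 XNOR n1 = H XNOR L = L
n5 = n0 OR n2 = H OR L = H
n6 = n1 OR n0 OR I4 = L OR H OR L = H
n8 = n5 NAND n6 = H NAND H = L
n12 = I3 XOR n8 = H XOR L = H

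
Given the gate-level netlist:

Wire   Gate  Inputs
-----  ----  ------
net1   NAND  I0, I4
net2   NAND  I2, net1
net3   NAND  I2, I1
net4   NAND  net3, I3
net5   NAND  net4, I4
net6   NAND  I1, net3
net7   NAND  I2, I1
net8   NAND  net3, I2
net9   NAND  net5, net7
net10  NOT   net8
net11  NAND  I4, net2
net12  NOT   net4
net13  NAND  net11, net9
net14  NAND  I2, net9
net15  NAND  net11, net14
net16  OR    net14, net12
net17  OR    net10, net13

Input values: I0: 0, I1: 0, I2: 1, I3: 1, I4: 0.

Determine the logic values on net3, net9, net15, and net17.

net3 = 1; net9 = 0; net15 = 0; net17 = 1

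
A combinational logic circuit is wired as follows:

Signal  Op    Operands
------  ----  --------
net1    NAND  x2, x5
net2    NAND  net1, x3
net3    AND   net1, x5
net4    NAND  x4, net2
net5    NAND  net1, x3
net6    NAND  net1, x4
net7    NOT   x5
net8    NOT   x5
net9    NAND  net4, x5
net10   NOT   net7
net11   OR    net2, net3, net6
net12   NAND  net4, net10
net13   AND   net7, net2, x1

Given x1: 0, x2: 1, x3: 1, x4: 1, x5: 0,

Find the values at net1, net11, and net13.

net1 = 1  net11 = 0  net13 = 0

net1 = x2 NAND x5 = 1 NAND 0 = 1
net2 = net1 NAND x3 = 1 NAND 1 = 0
net3 = net1 AND x5 = 1 AND 0 = 0
net6 = net1 NAND x4 = 1 NAND 1 = 0
net7 = NOT x5 = NOT 0 = 1
net11 = net2 OR net3 OR net6 = 0 OR 0 OR 0 = 0
net13 = net7 AND net2 AND x1 = 1 AND 0 AND 0 = 0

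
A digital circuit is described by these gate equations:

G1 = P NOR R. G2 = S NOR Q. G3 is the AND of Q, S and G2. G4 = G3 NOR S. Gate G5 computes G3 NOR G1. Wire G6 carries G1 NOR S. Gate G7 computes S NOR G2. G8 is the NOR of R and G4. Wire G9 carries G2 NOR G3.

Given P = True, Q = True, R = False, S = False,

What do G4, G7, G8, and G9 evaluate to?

G2 = S NOR Q = False NOR True = False
G3 = Q AND S AND G2 = True AND False AND False = False
G4 = G3 NOR S = False NOR False = True
G7 = S NOR G2 = False NOR False = True
G8 = R NOR G4 = False NOR True = False
G9 = G2 NOR G3 = False NOR False = True

G4 = True  G7 = True  G8 = False  G9 = True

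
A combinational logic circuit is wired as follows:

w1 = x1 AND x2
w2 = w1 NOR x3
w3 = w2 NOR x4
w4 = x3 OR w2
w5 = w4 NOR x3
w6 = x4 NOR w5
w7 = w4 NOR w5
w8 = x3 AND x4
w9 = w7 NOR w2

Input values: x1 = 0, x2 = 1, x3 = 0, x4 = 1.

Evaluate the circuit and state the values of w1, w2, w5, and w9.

w1 = x1 AND x2 = 0 AND 1 = 0
w2 = w1 NOR x3 = 0 NOR 0 = 1
w4 = x3 OR w2 = 0 OR 1 = 1
w5 = w4 NOR x3 = 1 NOR 0 = 0
w7 = w4 NOR w5 = 1 NOR 0 = 0
w9 = w7 NOR w2 = 0 NOR 1 = 0

w1 = 0  w2 = 1  w5 = 0  w9 = 0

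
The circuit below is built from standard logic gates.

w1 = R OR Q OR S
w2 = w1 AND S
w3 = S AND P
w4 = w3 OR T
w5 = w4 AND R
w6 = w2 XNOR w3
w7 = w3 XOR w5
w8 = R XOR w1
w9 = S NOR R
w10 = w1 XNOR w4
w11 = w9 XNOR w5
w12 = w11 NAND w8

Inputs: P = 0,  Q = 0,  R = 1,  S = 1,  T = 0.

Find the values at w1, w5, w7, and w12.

w1 = 1, w5 = 0, w7 = 0, w12 = 1

w1 = R OR Q OR S = 1 OR 0 OR 1 = 1
w3 = S AND P = 1 AND 0 = 0
w4 = w3 OR T = 0 OR 0 = 0
w5 = w4 AND R = 0 AND 1 = 0
w7 = w3 XOR w5 = 0 XOR 0 = 0
w8 = R XOR w1 = 1 XOR 1 = 0
w9 = S NOR R = 1 NOR 1 = 0
w11 = w9 XNOR w5 = 0 XNOR 0 = 1
w12 = w11 NAND w8 = 1 NAND 0 = 1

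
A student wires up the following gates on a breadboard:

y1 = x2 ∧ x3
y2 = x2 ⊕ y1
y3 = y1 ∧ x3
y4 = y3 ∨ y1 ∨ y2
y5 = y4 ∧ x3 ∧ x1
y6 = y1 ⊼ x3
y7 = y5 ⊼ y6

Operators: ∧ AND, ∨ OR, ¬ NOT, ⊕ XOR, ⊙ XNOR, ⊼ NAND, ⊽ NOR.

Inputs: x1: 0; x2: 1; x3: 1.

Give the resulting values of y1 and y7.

y1 = 1  y7 = 1

y1 = x2 AND x3 = 1 AND 1 = 1
y2 = x2 XOR y1 = 1 XOR 1 = 0
y3 = y1 AND x3 = 1 AND 1 = 1
y4 = y3 OR y1 OR y2 = 1 OR 1 OR 0 = 1
y5 = y4 AND x3 AND x1 = 1 AND 1 AND 0 = 0
y6 = y1 NAND x3 = 1 NAND 1 = 0
y7 = y5 NAND y6 = 0 NAND 0 = 1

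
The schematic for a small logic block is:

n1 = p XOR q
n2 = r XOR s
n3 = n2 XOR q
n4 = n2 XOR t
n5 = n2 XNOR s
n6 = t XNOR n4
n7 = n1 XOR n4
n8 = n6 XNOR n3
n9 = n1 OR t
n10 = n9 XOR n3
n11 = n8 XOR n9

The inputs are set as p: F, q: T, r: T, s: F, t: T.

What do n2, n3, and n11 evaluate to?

n2 = T  n3 = F  n11 = F

n1 = p XOR q = F XOR T = T
n2 = r XOR s = T XOR F = T
n3 = n2 XOR q = T XOR T = F
n4 = n2 XOR t = T XOR T = F
n6 = t XNOR n4 = T XNOR F = F
n8 = n6 XNOR n3 = F XNOR F = T
n9 = n1 OR t = T OR T = T
n11 = n8 XOR n9 = T XOR T = F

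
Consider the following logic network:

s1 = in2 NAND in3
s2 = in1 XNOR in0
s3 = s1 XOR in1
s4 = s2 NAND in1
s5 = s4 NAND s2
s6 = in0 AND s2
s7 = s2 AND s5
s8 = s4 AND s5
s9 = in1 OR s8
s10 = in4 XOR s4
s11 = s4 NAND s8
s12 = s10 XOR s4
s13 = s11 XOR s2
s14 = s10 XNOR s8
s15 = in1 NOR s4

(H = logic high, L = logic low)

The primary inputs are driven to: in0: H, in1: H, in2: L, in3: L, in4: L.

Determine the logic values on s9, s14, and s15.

s2 = in1 XNOR in0 = H XNOR H = H
s4 = s2 NAND in1 = H NAND H = L
s5 = s4 NAND s2 = L NAND H = H
s8 = s4 AND s5 = L AND H = L
s9 = in1 OR s8 = H OR L = H
s10 = in4 XOR s4 = L XOR L = L
s14 = s10 XNOR s8 = L XNOR L = H
s15 = in1 NOR s4 = H NOR L = L

s9 = H, s14 = H, s15 = L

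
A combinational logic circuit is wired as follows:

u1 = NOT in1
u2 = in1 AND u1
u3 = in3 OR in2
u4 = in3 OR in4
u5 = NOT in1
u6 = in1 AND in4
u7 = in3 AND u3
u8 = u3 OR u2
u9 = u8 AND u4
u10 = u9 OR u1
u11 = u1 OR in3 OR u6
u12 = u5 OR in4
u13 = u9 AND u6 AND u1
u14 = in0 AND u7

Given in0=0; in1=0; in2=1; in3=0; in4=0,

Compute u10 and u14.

u10 = 1, u14 = 0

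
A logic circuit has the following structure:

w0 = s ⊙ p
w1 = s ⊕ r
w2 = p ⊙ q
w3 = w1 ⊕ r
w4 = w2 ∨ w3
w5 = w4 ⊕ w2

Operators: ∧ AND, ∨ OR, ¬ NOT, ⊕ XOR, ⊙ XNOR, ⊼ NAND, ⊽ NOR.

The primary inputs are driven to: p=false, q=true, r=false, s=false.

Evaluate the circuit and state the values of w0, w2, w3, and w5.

w0 = true  w2 = false  w3 = false  w5 = false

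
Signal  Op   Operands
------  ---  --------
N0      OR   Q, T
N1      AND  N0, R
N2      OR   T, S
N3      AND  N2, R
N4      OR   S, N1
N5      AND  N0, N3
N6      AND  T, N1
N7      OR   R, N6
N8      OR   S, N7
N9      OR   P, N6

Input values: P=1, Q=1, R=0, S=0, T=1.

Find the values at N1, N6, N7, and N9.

N1 = 0, N6 = 0, N7 = 0, N9 = 1

N0 = Q OR T = 1 OR 1 = 1
N1 = N0 AND R = 1 AND 0 = 0
N6 = T AND N1 = 1 AND 0 = 0
N7 = R OR N6 = 0 OR 0 = 0
N9 = P OR N6 = 1 OR 0 = 1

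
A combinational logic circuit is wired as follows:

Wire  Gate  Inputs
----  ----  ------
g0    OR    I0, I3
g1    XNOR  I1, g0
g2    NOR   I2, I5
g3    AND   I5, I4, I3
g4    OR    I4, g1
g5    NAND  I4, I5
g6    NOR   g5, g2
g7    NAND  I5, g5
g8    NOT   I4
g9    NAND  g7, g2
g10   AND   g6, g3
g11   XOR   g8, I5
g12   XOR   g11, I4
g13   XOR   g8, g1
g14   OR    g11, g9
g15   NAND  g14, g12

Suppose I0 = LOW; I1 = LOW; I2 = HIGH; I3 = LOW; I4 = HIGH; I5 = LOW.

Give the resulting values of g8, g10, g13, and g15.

g8 = LOW, g10 = LOW, g13 = HIGH, g15 = LOW

g0 = I0 OR I3 = LOW OR LOW = LOW
g1 = I1 XNOR g0 = LOW XNOR LOW = HIGH
g2 = I2 NOR I5 = HIGH NOR LOW = LOW
g3 = I5 AND I4 AND I3 = LOW AND HIGH AND LOW = LOW
g5 = I4 NAND I5 = HIGH NAND LOW = HIGH
g6 = g5 NOR g2 = HIGH NOR LOW = LOW
g7 = I5 NAND g5 = LOW NAND HIGH = HIGH
g8 = NOT I4 = NOT HIGH = LOW
g9 = g7 NAND g2 = HIGH NAND LOW = HIGH
g10 = g6 AND g3 = LOW AND LOW = LOW
g11 = g8 XOR I5 = LOW XOR LOW = LOW
g12 = g11 XOR I4 = LOW XOR HIGH = HIGH
g13 = g8 XOR g1 = LOW XOR HIGH = HIGH
g14 = g11 OR g9 = LOW OR HIGH = HIGH
g15 = g14 NAND g12 = HIGH NAND HIGH = LOW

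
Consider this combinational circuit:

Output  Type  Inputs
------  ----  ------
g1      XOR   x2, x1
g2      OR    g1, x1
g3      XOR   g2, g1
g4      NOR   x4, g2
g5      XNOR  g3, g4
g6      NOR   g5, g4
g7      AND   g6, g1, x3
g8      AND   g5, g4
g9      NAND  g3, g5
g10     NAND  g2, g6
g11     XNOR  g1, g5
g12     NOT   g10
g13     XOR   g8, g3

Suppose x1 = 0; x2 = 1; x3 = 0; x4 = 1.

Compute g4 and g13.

g4 = 0  g13 = 0

g1 = x2 XOR x1 = 1 XOR 0 = 1
g2 = g1 OR x1 = 1 OR 0 = 1
g3 = g2 XOR g1 = 1 XOR 1 = 0
g4 = x4 NOR g2 = 1 NOR 1 = 0
g5 = g3 XNOR g4 = 0 XNOR 0 = 1
g8 = g5 AND g4 = 1 AND 0 = 0
g13 = g8 XOR g3 = 0 XOR 0 = 0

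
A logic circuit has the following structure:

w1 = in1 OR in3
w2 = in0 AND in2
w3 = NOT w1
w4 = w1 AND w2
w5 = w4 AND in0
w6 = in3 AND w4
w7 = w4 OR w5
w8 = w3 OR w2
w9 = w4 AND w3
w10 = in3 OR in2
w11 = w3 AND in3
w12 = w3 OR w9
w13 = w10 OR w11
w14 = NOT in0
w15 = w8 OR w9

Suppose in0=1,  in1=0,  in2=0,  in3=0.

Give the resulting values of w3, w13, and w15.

w1 = in1 OR in3 = 0 OR 0 = 0
w2 = in0 AND in2 = 1 AND 0 = 0
w3 = NOT w1 = NOT 0 = 1
w4 = w1 AND w2 = 0 AND 0 = 0
w8 = w3 OR w2 = 1 OR 0 = 1
w9 = w4 AND w3 = 0 AND 1 = 0
w10 = in3 OR in2 = 0 OR 0 = 0
w11 = w3 AND in3 = 1 AND 0 = 0
w13 = w10 OR w11 = 0 OR 0 = 0
w15 = w8 OR w9 = 1 OR 0 = 1

w3 = 1; w13 = 0; w15 = 1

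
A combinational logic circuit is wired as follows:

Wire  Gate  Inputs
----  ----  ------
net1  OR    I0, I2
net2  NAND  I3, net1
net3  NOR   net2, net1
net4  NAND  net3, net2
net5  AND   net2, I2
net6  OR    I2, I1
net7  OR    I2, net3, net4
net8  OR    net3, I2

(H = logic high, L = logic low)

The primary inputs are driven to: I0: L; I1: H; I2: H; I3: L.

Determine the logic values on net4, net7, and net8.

net4 = H; net7 = H; net8 = H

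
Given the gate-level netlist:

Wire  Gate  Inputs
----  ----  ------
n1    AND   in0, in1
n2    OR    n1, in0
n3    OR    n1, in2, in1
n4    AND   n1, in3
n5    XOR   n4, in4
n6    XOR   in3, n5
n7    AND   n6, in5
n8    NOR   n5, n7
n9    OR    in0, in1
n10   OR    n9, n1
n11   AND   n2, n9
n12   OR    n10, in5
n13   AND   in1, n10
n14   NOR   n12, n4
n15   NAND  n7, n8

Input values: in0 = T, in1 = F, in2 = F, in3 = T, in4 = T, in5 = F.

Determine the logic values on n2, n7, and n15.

n1 = in0 AND in1 = T AND F = F
n2 = n1 OR in0 = F OR T = T
n4 = n1 AND in3 = F AND T = F
n5 = n4 XOR in4 = F XOR T = T
n6 = in3 XOR n5 = T XOR T = F
n7 = n6 AND in5 = F AND F = F
n8 = n5 NOR n7 = T NOR F = F
n15 = n7 NAND n8 = F NAND F = T

n2 = T, n7 = F, n15 = T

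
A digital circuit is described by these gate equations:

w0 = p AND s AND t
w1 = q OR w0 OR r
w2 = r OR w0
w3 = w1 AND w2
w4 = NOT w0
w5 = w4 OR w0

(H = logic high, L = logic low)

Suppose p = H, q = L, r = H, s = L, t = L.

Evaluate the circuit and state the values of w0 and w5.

w0 = L, w5 = H

w0 = p AND s AND t = H AND L AND L = L
w4 = NOT w0 = NOT L = H
w5 = w4 OR w0 = H OR L = H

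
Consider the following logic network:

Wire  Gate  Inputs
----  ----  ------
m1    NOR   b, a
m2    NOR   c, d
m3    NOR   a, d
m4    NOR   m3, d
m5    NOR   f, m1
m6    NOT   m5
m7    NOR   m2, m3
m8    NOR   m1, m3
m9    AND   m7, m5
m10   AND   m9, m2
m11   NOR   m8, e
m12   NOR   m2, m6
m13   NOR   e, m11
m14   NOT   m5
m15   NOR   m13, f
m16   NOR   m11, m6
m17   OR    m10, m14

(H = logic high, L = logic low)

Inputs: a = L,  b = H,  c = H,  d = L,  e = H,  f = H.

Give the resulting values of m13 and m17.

m13 = L, m17 = H

m1 = b NOR a = H NOR L = L
m2 = c NOR d = H NOR L = L
m3 = a NOR d = L NOR L = H
m5 = f NOR m1 = H NOR L = L
m7 = m2 NOR m3 = L NOR H = L
m8 = m1 NOR m3 = L NOR H = L
m9 = m7 AND m5 = L AND L = L
m10 = m9 AND m2 = L AND L = L
m11 = m8 NOR e = L NOR H = L
m13 = e NOR m11 = H NOR L = L
m14 = NOT m5 = NOT L = H
m17 = m10 OR m14 = L OR H = H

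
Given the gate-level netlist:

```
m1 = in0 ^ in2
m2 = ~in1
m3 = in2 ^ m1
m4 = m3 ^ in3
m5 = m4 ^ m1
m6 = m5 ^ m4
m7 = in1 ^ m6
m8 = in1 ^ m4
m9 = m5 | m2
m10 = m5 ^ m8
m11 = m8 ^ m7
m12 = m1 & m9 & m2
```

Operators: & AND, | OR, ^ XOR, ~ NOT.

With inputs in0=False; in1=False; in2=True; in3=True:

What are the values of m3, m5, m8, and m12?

m3 = False, m5 = False, m8 = True, m12 = True

m1 = in0 XOR in2 = False XOR True = True
m2 = NOT in1 = NOT False = True
m3 = in2 XOR m1 = True XOR True = False
m4 = m3 XOR in3 = False XOR True = True
m5 = m4 XOR m1 = True XOR True = False
m8 = in1 XOR m4 = False XOR True = True
m9 = m5 OR m2 = False OR True = True
m12 = m1 AND m9 AND m2 = True AND True AND True = True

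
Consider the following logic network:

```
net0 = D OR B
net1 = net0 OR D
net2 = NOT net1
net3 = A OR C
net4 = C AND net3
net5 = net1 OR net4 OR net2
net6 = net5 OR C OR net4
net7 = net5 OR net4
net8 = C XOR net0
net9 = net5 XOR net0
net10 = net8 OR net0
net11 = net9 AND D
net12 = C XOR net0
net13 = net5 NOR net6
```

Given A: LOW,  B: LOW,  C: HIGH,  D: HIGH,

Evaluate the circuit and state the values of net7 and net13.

net7 = HIGH  net13 = LOW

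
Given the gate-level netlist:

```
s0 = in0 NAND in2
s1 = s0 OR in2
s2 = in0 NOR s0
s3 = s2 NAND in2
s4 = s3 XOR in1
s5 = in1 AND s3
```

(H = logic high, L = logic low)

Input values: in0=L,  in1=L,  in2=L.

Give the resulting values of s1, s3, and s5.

s0 = in0 NAND in2 = L NAND L = H
s1 = s0 OR in2 = H OR L = H
s2 = in0 NOR s0 = L NOR H = L
s3 = s2 NAND in2 = L NAND L = H
s5 = in1 AND s3 = L AND H = L

s1 = H, s3 = H, s5 = L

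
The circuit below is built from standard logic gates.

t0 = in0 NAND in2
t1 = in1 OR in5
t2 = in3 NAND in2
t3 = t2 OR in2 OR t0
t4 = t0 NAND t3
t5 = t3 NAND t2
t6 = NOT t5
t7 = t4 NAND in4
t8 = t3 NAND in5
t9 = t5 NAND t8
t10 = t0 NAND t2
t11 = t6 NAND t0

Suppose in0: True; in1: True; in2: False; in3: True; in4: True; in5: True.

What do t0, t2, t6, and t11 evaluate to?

t0 = True, t2 = True, t6 = True, t11 = False

t0 = in0 NAND in2 = True NAND False = True
t2 = in3 NAND in2 = True NAND False = True
t3 = t2 OR in2 OR t0 = True OR False OR True = True
t5 = t3 NAND t2 = True NAND True = False
t6 = NOT t5 = NOT False = True
t11 = t6 NAND t0 = True NAND True = False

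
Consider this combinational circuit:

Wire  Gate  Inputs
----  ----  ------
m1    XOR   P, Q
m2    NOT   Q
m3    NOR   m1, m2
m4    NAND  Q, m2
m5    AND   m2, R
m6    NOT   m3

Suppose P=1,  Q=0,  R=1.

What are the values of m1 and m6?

m1 = P XOR Q = 1 XOR 0 = 1
m2 = NOT Q = NOT 0 = 1
m3 = m1 NOR m2 = 1 NOR 1 = 0
m6 = NOT m3 = NOT 0 = 1

m1 = 1; m6 = 1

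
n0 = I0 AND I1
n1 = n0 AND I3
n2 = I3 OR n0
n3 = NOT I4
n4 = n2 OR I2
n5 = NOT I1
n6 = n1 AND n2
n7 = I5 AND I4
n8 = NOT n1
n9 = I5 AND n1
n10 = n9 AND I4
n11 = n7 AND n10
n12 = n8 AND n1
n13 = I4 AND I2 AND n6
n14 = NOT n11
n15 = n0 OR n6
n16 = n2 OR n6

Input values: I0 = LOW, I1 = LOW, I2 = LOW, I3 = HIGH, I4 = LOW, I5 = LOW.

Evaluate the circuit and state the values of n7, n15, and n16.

n0 = I0 AND I1 = LOW AND LOW = LOW
n1 = n0 AND I3 = LOW AND HIGH = LOW
n2 = I3 OR n0 = HIGH OR LOW = HIGH
n6 = n1 AND n2 = LOW AND HIGH = LOW
n7 = I5 AND I4 = LOW AND LOW = LOW
n15 = n0 OR n6 = LOW OR LOW = LOW
n16 = n2 OR n6 = HIGH OR LOW = HIGH

n7 = LOW  n15 = LOW  n16 = HIGH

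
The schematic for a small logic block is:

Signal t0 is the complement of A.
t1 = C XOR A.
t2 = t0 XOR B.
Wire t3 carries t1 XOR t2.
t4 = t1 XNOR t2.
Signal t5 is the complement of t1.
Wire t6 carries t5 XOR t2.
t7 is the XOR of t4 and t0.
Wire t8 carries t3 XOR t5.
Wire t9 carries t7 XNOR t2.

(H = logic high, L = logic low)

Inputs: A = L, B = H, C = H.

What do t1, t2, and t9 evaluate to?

t1 = H, t2 = L, t9 = L

t0 = NOT A = NOT L = H
t1 = C XOR A = H XOR L = H
t2 = t0 XOR B = H XOR H = L
t4 = t1 XNOR t2 = H XNOR L = L
t7 = t4 XOR t0 = L XOR H = H
t9 = t7 XNOR t2 = H XNOR L = L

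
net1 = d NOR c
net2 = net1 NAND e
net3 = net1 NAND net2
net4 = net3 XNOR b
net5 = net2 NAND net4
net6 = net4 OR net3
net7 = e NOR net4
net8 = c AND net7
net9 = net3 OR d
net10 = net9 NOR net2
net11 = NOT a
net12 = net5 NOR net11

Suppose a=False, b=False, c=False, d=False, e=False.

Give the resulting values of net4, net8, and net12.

net4 = True, net8 = False, net12 = False

net1 = d NOR c = False NOR False = True
net2 = net1 NAND e = True NAND False = True
net3 = net1 NAND net2 = True NAND True = False
net4 = net3 XNOR b = False XNOR False = True
net5 = net2 NAND net4 = True NAND True = False
net7 = e NOR net4 = False NOR True = False
net8 = c AND net7 = False AND False = False
net11 = NOT a = NOT False = True
net12 = net5 NOR net11 = False NOR True = False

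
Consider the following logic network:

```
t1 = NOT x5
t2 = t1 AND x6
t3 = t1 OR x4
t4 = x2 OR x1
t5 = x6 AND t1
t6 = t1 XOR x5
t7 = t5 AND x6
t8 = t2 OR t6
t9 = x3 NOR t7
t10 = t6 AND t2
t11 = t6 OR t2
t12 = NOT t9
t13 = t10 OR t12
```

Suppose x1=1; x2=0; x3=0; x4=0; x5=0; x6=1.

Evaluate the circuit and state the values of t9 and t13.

t9 = 0, t13 = 1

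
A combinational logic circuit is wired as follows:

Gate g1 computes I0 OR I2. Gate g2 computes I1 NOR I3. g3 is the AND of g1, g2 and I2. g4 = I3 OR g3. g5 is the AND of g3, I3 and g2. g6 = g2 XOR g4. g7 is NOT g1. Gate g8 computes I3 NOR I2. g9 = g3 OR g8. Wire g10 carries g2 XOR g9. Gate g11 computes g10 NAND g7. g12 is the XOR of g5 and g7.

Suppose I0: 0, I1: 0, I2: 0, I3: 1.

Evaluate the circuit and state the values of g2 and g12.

g2 = 0, g12 = 1

g1 = I0 OR I2 = 0 OR 0 = 0
g2 = I1 NOR I3 = 0 NOR 1 = 0
g3 = g1 AND g2 AND I2 = 0 AND 0 AND 0 = 0
g5 = g3 AND I3 AND g2 = 0 AND 1 AND 0 = 0
g7 = NOT g1 = NOT 0 = 1
g12 = g5 XOR g7 = 0 XOR 1 = 1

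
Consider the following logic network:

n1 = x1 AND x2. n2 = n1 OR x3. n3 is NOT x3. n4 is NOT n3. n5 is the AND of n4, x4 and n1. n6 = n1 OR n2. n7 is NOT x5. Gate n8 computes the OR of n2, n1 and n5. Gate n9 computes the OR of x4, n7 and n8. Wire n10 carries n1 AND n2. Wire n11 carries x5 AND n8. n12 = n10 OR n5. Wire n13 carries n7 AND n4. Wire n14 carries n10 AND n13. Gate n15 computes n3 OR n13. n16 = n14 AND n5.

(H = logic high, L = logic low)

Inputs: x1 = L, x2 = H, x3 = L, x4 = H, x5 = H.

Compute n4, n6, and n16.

n1 = x1 AND x2 = L AND H = L
n2 = n1 OR x3 = L OR L = L
n3 = NOT x3 = NOT L = H
n4 = NOT n3 = NOT H = L
n5 = n4 AND x4 AND n1 = L AND H AND L = L
n6 = n1 OR n2 = L OR L = L
n7 = NOT x5 = NOT H = L
n10 = n1 AND n2 = L AND L = L
n13 = n7 AND n4 = L AND L = L
n14 = n10 AND n13 = L AND L = L
n16 = n14 AND n5 = L AND L = L

n4 = L  n6 = L  n16 = L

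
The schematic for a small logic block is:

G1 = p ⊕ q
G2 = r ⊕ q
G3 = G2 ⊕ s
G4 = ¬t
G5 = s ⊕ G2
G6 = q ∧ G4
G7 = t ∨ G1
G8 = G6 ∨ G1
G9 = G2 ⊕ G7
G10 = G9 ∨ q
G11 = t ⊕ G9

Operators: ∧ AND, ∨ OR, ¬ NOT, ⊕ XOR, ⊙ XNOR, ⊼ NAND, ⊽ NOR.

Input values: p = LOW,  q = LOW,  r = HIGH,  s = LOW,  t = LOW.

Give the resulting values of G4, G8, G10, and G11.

G1 = p XOR q = LOW XOR LOW = LOW
G2 = r XOR q = HIGH XOR LOW = HIGH
G4 = NOT t = NOT LOW = HIGH
G6 = q AND G4 = LOW AND HIGH = LOW
G7 = t OR G1 = LOW OR LOW = LOW
G8 = G6 OR G1 = LOW OR LOW = LOW
G9 = G2 XOR G7 = HIGH XOR LOW = HIGH
G10 = G9 OR q = HIGH OR LOW = HIGH
G11 = t XOR G9 = LOW XOR HIGH = HIGH

G4 = HIGH, G8 = LOW, G10 = HIGH, G11 = HIGH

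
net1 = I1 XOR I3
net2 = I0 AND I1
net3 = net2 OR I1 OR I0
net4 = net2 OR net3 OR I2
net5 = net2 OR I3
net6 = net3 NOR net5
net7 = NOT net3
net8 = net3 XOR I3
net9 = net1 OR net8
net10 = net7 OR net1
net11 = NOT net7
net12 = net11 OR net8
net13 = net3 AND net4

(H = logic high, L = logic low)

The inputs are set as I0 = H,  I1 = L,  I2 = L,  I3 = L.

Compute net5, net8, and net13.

net2 = I0 AND I1 = H AND L = L
net3 = net2 OR I1 OR I0 = L OR L OR H = H
net4 = net2 OR net3 OR I2 = L OR H OR L = H
net5 = net2 OR I3 = L OR L = L
net8 = net3 XOR I3 = H XOR L = H
net13 = net3 AND net4 = H AND H = H

net5 = L; net8 = H; net13 = H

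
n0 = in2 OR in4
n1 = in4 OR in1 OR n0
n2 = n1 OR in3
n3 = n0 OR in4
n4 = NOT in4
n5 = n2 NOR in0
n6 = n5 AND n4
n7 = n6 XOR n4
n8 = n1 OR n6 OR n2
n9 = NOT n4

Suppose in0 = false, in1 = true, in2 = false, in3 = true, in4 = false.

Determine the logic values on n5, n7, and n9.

n5 = false, n7 = true, n9 = false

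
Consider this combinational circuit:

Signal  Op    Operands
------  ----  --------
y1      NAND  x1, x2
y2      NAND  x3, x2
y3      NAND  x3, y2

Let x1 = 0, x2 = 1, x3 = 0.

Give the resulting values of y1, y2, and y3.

y1 = 1, y2 = 1, y3 = 1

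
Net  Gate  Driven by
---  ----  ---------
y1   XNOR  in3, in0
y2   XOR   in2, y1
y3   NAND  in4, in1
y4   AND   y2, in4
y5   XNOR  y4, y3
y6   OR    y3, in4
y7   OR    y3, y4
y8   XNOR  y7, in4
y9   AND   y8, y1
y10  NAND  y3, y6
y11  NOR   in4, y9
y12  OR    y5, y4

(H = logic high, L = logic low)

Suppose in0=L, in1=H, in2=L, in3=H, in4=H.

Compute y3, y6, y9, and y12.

y3 = L, y6 = H, y9 = L, y12 = H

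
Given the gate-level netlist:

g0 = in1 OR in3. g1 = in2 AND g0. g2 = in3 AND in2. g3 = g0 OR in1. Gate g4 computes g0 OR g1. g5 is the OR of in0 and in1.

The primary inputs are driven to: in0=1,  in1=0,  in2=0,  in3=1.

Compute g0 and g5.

g0 = 1; g5 = 1

g0 = in1 OR in3 = 0 OR 1 = 1
g5 = in0 OR in1 = 1 OR 0 = 1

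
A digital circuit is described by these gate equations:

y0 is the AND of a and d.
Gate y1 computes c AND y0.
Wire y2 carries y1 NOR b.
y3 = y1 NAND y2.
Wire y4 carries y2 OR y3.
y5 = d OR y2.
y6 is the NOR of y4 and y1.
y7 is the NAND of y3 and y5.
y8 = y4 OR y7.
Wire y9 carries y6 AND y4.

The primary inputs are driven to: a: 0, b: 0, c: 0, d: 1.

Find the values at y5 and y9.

y5 = 1  y9 = 0

y0 = a AND d = 0 AND 1 = 0
y1 = c AND y0 = 0 AND 0 = 0
y2 = y1 NOR b = 0 NOR 0 = 1
y3 = y1 NAND y2 = 0 NAND 1 = 1
y4 = y2 OR y3 = 1 OR 1 = 1
y5 = d OR y2 = 1 OR 1 = 1
y6 = y4 NOR y1 = 1 NOR 0 = 0
y9 = y6 AND y4 = 0 AND 1 = 0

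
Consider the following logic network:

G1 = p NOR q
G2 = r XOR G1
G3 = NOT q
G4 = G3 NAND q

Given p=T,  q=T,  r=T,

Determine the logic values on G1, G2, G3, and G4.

G1 = p NOR q = T NOR T = F
G2 = r XOR G1 = T XOR F = T
G3 = NOT q = NOT T = F
G4 = G3 NAND q = F NAND T = T

G1 = F  G2 = T  G3 = F  G4 = T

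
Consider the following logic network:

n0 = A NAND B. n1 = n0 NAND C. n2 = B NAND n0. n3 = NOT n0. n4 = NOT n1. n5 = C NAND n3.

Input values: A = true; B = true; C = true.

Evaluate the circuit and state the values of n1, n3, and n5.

n1 = true, n3 = true, n5 = false

n0 = A NAND B = true NAND true = false
n1 = n0 NAND C = false NAND true = true
n3 = NOT n0 = NOT false = true
n5 = C NAND n3 = true NAND true = false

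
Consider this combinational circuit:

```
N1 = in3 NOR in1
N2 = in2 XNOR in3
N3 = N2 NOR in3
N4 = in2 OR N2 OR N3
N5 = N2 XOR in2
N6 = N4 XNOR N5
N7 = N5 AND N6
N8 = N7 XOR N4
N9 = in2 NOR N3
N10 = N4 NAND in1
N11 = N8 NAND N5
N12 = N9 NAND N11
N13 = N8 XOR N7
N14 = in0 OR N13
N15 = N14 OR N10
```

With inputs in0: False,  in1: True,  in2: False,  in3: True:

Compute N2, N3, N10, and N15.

N2 = False, N3 = False, N10 = True, N15 = True

N2 = in2 XNOR in3 = False XNOR True = False
N3 = N2 NOR in3 = False NOR True = False
N4 = in2 OR N2 OR N3 = False OR False OR False = False
N5 = N2 XOR in2 = False XOR False = False
N6 = N4 XNOR N5 = False XNOR False = True
N7 = N5 AND N6 = False AND True = False
N8 = N7 XOR N4 = False XOR False = False
N10 = N4 NAND in1 = False NAND True = True
N13 = N8 XOR N7 = False XOR False = False
N14 = in0 OR N13 = False OR False = False
N15 = N14 OR N10 = False OR True = True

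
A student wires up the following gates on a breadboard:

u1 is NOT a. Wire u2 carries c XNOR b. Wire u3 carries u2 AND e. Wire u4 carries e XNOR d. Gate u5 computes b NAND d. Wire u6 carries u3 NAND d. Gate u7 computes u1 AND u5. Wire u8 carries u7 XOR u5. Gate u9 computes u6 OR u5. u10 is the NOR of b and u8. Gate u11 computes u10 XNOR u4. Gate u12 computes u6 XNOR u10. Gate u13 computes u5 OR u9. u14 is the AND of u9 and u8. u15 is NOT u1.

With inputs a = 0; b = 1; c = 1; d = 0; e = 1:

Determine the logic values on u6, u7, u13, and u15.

u6 = 1, u7 = 1, u13 = 1, u15 = 0

u1 = NOT a = NOT 0 = 1
u2 = c XNOR b = 1 XNOR 1 = 1
u3 = u2 AND e = 1 AND 1 = 1
u5 = b NAND d = 1 NAND 0 = 1
u6 = u3 NAND d = 1 NAND 0 = 1
u7 = u1 AND u5 = 1 AND 1 = 1
u9 = u6 OR u5 = 1 OR 1 = 1
u13 = u5 OR u9 = 1 OR 1 = 1
u15 = NOT u1 = NOT 1 = 0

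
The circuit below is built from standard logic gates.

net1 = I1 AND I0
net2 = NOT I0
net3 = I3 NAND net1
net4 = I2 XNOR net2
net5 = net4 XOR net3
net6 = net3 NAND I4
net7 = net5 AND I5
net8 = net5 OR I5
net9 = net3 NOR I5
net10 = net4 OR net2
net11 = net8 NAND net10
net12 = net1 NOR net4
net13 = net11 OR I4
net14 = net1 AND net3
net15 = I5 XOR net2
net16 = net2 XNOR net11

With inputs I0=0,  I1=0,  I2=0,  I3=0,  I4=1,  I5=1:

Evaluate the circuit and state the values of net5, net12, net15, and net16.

net5 = 1, net12 = 1, net15 = 0, net16 = 0

net1 = I1 AND I0 = 0 AND 0 = 0
net2 = NOT I0 = NOT 0 = 1
net3 = I3 NAND net1 = 0 NAND 0 = 1
net4 = I2 XNOR net2 = 0 XNOR 1 = 0
net5 = net4 XOR net3 = 0 XOR 1 = 1
net8 = net5 OR I5 = 1 OR 1 = 1
net10 = net4 OR net2 = 0 OR 1 = 1
net11 = net8 NAND net10 = 1 NAND 1 = 0
net12 = net1 NOR net4 = 0 NOR 0 = 1
net15 = I5 XOR net2 = 1 XOR 1 = 0
net16 = net2 XNOR net11 = 1 XNOR 0 = 0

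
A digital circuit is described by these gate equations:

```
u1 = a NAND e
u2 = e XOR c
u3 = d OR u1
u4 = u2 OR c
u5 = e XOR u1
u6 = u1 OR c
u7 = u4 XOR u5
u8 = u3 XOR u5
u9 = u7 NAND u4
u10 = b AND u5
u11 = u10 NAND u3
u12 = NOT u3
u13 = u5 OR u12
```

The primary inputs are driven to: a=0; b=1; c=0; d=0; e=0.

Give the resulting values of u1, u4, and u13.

u1 = a NAND e = 0 NAND 0 = 1
u2 = e XOR c = 0 XOR 0 = 0
u3 = d OR u1 = 0 OR 1 = 1
u4 = u2 OR c = 0 OR 0 = 0
u5 = e XOR u1 = 0 XOR 1 = 1
u12 = NOT u3 = NOT 1 = 0
u13 = u5 OR u12 = 1 OR 0 = 1

u1 = 1, u4 = 0, u13 = 1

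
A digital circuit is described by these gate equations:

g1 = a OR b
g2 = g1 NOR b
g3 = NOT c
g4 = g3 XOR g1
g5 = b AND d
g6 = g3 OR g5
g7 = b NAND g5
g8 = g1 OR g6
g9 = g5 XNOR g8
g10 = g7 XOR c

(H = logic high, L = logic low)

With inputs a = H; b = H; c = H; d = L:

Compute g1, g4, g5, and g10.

g1 = H; g4 = H; g5 = L; g10 = L

g1 = a OR b = H OR H = H
g3 = NOT c = NOT H = L
g4 = g3 XOR g1 = L XOR H = H
g5 = b AND d = H AND L = L
g7 = b NAND g5 = H NAND L = H
g10 = g7 XOR c = H XOR H = L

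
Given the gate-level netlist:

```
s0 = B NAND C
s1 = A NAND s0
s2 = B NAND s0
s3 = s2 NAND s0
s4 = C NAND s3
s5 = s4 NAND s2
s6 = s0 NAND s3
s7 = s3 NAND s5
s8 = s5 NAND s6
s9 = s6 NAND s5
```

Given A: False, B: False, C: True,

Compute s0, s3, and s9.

s0 = True, s3 = False, s9 = True

s0 = B NAND C = False NAND True = True
s2 = B NAND s0 = False NAND True = True
s3 = s2 NAND s0 = True NAND True = False
s4 = C NAND s3 = True NAND False = True
s5 = s4 NAND s2 = True NAND True = False
s6 = s0 NAND s3 = True NAND False = True
s9 = s6 NAND s5 = True NAND False = True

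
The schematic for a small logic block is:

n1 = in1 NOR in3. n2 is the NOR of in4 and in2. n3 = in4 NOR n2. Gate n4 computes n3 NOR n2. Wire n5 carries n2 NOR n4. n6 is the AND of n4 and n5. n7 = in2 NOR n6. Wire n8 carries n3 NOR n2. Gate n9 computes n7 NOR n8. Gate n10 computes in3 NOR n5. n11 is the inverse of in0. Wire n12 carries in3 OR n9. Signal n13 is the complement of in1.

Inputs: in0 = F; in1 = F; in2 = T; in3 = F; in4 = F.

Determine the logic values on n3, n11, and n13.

n3 = T  n11 = T  n13 = T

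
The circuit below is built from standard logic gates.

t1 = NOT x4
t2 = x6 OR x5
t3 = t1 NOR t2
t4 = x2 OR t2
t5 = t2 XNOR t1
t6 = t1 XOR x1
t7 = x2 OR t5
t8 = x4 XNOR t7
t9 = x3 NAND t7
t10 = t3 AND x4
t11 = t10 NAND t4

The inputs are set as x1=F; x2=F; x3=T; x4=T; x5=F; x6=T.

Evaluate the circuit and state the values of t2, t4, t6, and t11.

t2 = T, t4 = T, t6 = F, t11 = T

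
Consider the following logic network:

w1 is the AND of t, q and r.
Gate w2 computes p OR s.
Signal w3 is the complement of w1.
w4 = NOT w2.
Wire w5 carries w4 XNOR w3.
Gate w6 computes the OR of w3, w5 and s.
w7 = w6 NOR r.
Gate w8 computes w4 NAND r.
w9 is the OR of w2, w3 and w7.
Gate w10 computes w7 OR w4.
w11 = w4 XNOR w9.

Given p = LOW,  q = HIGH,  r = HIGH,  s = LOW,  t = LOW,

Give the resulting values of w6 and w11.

w1 = t AND q AND r = LOW AND HIGH AND HIGH = LOW
w2 = p OR s = LOW OR LOW = LOW
w3 = NOT w1 = NOT LOW = HIGH
w4 = NOT w2 = NOT LOW = HIGH
w5 = w4 XNOR w3 = HIGH XNOR HIGH = HIGH
w6 = w3 OR w5 OR s = HIGH OR HIGH OR LOW = HIGH
w7 = w6 NOR r = HIGH NOR HIGH = LOW
w9 = w2 OR w3 OR w7 = LOW OR HIGH OR LOW = HIGH
w11 = w4 XNOR w9 = HIGH XNOR HIGH = HIGH

w6 = HIGH, w11 = HIGH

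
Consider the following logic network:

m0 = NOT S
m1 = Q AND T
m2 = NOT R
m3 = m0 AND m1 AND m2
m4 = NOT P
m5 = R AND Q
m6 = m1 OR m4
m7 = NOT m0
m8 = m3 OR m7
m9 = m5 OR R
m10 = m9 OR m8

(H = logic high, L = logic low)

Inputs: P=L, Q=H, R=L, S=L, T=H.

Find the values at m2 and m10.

m0 = NOT S = NOT L = H
m1 = Q AND T = H AND H = H
m2 = NOT R = NOT L = H
m3 = m0 AND m1 AND m2 = H AND H AND H = H
m5 = R AND Q = L AND H = L
m7 = NOT m0 = NOT H = L
m8 = m3 OR m7 = H OR L = H
m9 = m5 OR R = L OR L = L
m10 = m9 OR m8 = L OR H = H

m2 = H; m10 = H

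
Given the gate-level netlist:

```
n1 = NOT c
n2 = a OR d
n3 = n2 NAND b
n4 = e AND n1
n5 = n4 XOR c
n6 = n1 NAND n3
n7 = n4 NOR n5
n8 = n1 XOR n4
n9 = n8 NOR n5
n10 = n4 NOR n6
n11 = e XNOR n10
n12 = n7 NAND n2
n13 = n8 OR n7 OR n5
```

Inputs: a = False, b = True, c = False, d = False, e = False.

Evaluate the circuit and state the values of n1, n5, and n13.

n1 = NOT c = NOT False = True
n4 = e AND n1 = False AND True = False
n5 = n4 XOR c = False XOR False = False
n7 = n4 NOR n5 = False NOR False = True
n8 = n1 XOR n4 = True XOR False = True
n13 = n8 OR n7 OR n5 = True OR True OR False = True

n1 = True; n5 = False; n13 = True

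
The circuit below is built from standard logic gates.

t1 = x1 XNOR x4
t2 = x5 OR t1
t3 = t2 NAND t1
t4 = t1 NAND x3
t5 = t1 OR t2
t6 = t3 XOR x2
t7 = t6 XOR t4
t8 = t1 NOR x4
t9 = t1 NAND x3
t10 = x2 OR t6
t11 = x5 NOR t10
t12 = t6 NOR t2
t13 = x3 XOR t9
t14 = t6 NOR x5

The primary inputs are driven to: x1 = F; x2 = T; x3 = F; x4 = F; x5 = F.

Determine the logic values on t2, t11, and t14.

t1 = x1 XNOR x4 = F XNOR F = T
t2 = x5 OR t1 = F OR T = T
t3 = t2 NAND t1 = T NAND T = F
t6 = t3 XOR x2 = F XOR T = T
t10 = x2 OR t6 = T OR T = T
t11 = x5 NOR t10 = F NOR T = F
t14 = t6 NOR x5 = T NOR F = F

t2 = T  t11 = F  t14 = F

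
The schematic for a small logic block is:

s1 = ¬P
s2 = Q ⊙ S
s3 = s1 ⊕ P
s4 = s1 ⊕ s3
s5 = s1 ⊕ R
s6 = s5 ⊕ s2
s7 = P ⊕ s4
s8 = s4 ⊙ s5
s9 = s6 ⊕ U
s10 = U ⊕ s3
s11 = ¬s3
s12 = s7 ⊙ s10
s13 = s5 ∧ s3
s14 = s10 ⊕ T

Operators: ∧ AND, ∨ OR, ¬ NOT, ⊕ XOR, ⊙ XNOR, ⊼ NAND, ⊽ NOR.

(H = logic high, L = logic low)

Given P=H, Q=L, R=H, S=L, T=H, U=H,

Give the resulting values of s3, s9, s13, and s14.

s3 = H; s9 = H; s13 = H; s14 = H

s1 = NOT P = NOT H = L
s2 = Q XNOR S = L XNOR L = H
s3 = s1 XOR P = L XOR H = H
s5 = s1 XOR R = L XOR H = H
s6 = s5 XOR s2 = H XOR H = L
s9 = s6 XOR U = L XOR H = H
s10 = U XOR s3 = H XOR H = L
s13 = s5 AND s3 = H AND H = H
s14 = s10 XOR T = L XOR H = H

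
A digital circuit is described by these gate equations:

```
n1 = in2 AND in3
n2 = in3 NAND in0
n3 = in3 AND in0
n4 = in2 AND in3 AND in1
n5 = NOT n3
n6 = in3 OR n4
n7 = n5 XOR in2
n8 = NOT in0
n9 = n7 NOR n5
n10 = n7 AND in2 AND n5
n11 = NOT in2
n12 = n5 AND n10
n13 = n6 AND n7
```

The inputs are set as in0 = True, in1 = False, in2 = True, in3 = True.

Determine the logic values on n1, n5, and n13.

n1 = in2 AND in3 = True AND True = True
n3 = in3 AND in0 = True AND True = True
n4 = in2 AND in3 AND in1 = True AND True AND False = False
n5 = NOT n3 = NOT True = False
n6 = in3 OR n4 = True OR False = True
n7 = n5 XOR in2 = False XOR True = True
n13 = n6 AND n7 = True AND True = True

n1 = True; n5 = False; n13 = True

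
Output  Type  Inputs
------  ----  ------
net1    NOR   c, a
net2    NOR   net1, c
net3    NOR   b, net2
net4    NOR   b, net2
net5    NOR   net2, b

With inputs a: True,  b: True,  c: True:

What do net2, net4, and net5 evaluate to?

net2 = False, net4 = False, net5 = False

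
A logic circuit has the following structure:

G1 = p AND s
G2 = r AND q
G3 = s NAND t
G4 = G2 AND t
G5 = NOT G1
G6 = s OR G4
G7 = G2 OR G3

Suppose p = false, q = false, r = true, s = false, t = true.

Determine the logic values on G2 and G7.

G2 = false; G7 = true

G2 = r AND q = true AND false = false
G3 = s NAND t = false NAND true = true
G7 = G2 OR G3 = false OR true = true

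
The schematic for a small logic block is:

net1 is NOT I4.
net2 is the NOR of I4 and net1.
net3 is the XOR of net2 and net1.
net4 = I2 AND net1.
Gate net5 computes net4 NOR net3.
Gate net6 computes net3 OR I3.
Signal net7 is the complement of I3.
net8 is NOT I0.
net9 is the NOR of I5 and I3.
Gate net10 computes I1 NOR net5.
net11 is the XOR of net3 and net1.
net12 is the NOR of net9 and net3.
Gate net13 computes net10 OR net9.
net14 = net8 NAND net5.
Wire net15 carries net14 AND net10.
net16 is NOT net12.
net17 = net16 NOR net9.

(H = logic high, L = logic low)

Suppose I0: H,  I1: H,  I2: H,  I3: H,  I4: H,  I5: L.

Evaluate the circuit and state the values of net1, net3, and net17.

net1 = L, net3 = L, net17 = H

net1 = NOT I4 = NOT H = L
net2 = I4 NOR net1 = H NOR L = L
net3 = net2 XOR net1 = L XOR L = L
net9 = I5 NOR I3 = L NOR H = L
net12 = net9 NOR net3 = L NOR L = H
net16 = NOT net12 = NOT H = L
net17 = net16 NOR net9 = L NOR L = H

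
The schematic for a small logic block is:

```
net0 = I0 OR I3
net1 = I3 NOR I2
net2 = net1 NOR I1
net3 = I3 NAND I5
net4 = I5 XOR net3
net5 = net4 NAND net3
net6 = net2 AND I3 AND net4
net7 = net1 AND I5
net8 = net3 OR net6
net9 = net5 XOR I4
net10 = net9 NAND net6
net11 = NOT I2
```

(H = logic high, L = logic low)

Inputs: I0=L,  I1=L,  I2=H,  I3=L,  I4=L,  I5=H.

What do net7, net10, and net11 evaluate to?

net1 = I3 NOR I2 = L NOR H = L
net2 = net1 NOR I1 = L NOR L = H
net3 = I3 NAND I5 = L NAND H = H
net4 = I5 XOR net3 = H XOR H = L
net5 = net4 NAND net3 = L NAND H = H
net6 = net2 AND I3 AND net4 = H AND L AND L = L
net7 = net1 AND I5 = L AND H = L
net9 = net5 XOR I4 = H XOR L = H
net10 = net9 NAND net6 = H NAND L = H
net11 = NOT I2 = NOT H = L

net7 = L; net10 = H; net11 = L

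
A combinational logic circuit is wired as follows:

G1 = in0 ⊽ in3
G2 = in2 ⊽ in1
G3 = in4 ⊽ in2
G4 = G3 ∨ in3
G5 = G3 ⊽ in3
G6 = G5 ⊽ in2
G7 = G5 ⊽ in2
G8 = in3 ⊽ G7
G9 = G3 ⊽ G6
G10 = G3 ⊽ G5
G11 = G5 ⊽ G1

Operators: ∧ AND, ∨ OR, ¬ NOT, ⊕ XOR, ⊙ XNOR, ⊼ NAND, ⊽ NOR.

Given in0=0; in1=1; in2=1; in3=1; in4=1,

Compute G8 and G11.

G1 = in0 NOR in3 = 0 NOR 1 = 0
G3 = in4 NOR in2 = 1 NOR 1 = 0
G5 = G3 NOR in3 = 0 NOR 1 = 0
G7 = G5 NOR in2 = 0 NOR 1 = 0
G8 = in3 NOR G7 = 1 NOR 0 = 0
G11 = G5 NOR G1 = 0 NOR 0 = 1

G8 = 0, G11 = 1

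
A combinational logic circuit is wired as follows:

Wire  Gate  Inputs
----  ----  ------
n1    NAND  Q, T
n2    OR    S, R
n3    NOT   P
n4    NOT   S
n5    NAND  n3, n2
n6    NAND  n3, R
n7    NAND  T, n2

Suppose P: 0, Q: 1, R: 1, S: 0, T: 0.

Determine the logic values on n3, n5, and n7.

n3 = 1  n5 = 0  n7 = 1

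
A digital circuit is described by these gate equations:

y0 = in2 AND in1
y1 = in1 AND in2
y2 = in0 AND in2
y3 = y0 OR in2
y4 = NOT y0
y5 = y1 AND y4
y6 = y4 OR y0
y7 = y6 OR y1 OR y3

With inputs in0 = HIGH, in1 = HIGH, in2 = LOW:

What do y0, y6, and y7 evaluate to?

y0 = in2 AND in1 = LOW AND HIGH = LOW
y1 = in1 AND in2 = HIGH AND LOW = LOW
y3 = y0 OR in2 = LOW OR LOW = LOW
y4 = NOT y0 = NOT LOW = HIGH
y6 = y4 OR y0 = HIGH OR LOW = HIGH
y7 = y6 OR y1 OR y3 = HIGH OR LOW OR LOW = HIGH

y0 = LOW, y6 = HIGH, y7 = HIGH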